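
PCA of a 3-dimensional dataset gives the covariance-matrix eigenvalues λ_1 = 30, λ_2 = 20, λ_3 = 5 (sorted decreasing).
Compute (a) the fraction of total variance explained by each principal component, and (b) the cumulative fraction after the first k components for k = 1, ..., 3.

Step 1 — total variance = trace(Sigma) = Σ λ_i = 30 + 20 + 5 = 55.

Step 2 — fraction explained by component i = λ_i / Σ λ:
  PC1: 30/55 = 0.5455
  PC2: 20/55 = 0.3636
  PC3: 5/55 = 0.0909

Step 3 — cumulative fraction after k components = (λ_1 + ... + λ_k) / Σ λ:
  k = 1: 30/55 = 0.5455
  k = 2: (30 + 20)/55 = 50/55 = 0.9091
  k = 3: (30 + 20 + 5)/55 = 55/55 = 1

Summary (fraction, with percent):

explained: PC1 0.5455 (54.55%), PC2 0.3636 (36.36%), PC3 0.0909 (9.09%);  cumulative: 0.5455, 0.9091, 1


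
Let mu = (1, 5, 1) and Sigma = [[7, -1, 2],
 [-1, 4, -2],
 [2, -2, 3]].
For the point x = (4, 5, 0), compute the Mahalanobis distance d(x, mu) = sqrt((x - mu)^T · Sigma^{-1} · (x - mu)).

Step 1 — centre the observation: (x - mu) = (3, 0, -1).

Step 2 — invert Sigma (cofactor / det for 3×3, or solve directly):
  Sigma^{-1} = [[0.1778, -0.0222, -0.1333],
 [-0.0222, 0.3778, 0.2667],
 [-0.1333, 0.2667, 0.6]].

Step 3 — form the quadratic (x - mu)^T · Sigma^{-1} · (x - mu):
  Sigma^{-1} · (x - mu) = (0.6667, -0.3333, -1).
  (x - mu)^T · [Sigma^{-1} · (x - mu)] = (3)·(0.6667) + (0)·(-0.3333) + (-1)·(-1) = 3.

Step 4 — take square root: d = √(3) ≈ 1.7321.

d(x, mu) = √(3) ≈ 1.7321


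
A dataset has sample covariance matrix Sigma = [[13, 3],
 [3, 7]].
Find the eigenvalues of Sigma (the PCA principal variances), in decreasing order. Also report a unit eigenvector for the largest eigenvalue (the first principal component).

Step 1 — characteristic polynomial of 2×2 Sigma:
  det(Sigma - λI) = λ² - trace · λ + det = 0.
  trace = 13 + 7 = 20, det = 13·7 - (3)² = 82.
Step 2 — discriminant:
  Δ = trace² - 4·det = 400 - 328 = 72.
Step 3 — eigenvalues:
  λ = (trace ± √Δ)/2 = (20 ± 8.4853)/2,
  λ_1 = 14.2426,  λ_2 = 5.7574.

Step 4 — unit eigenvector for λ_1: solve (Sigma - λ_1 I)v = 0. First row:
  (13 - 14.2426)·v_x + (3)·v_y = 0, i.e. (-1.2426)·v_x + (3)·v_y = 0,
  so v ∝ (b, λ_1 - a) = (3, 1.2426) = u.
  ||u|| = √((3)² + (1.2426)²) = √(10.5442) ≈ 3.2472,
  v_1 = u/||u|| ≈ (0.9239, 0.3827) (||v_1|| = 1).

λ_1 = 14.2426,  λ_2 = 5.7574;  v_1 ≈ (0.9239, 0.3827)


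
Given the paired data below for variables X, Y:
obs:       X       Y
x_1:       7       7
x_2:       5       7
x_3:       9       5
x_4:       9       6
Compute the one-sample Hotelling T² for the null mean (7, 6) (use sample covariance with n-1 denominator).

Step 1 — sample mean vector:
  mean(X) = (7 + 5 + 9 + 9) / 4 = 30/4 = 7.5
  mean(Y) = (7 + 7 + 5 + 6) / 4 = 25/4 = 6.25
  x̄ = (7.5, 6.25),  deviation x̄ - mu_0 = (7.5, 6.25) - (7, 6) = (0.5, 0.25).

Step 2 — sample covariance matrix, S[i,j] = (1/(n-1)) · Σ_k (x_{k,i} - mean_i) · (x_{k,j} - mean_j), divisor n-1 = 3:
  S[X,X] = ((-0.5)·(-0.5) + (-2.5)·(-2.5) + (1.5)·(1.5) + (1.5)·(1.5)) / 3 = 11/3 = 3.6667
  S[X,Y] = ((-0.5)·(0.75) + (-2.5)·(0.75) + (1.5)·(-1.25) + (1.5)·(-0.25)) / 3 = -4.5/3 = -1.5
  S[Y,Y] = ((0.75)·(0.75) + (0.75)·(0.75) + (-1.25)·(-1.25) + (-0.25)·(-0.25)) / 3 = 2.75/3 = 0.9167
  S = [[3.6667, -1.5],
 [-1.5, 0.9167]].

Step 3 — invert S. det(S) = 3.6667·0.9167 - (-1.5)² = 1.1111.
  S^{-1} = (1/det) · [[d, -b], [-b, a]] = [[0.825, 1.35],
 [1.35, 3.3]].

Step 4 — quadratic form (x̄ - mu_0)^T · S^{-1} · (x̄ - mu_0):
  S^{-1} · (x̄ - mu_0) = (0.75, 1.5),
  (x̄ - mu_0)^T · [...] = (0.5)·(0.75) + (0.25)·(1.5) = 0.75.

Step 5 — scale by n: T² = 4 · 0.75 = 3.

T² ≈ 3


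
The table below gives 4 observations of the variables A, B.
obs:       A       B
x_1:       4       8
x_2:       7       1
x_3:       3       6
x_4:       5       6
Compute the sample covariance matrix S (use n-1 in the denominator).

Step 1 — column means:
  mean(A) = (4 + 7 + 3 + 5) / 4 = 19/4 = 4.75
  mean(B) = (8 + 1 + 6 + 6) / 4 = 21/4 = 5.25

Step 2 — sample covariance S[i,j] = (1/(n-1)) · Σ_k (x_{k,i} - mean_i) · (x_{k,j} - mean_j), with n-1 = 3.
  S[A,A] = ((-0.75)·(-0.75) + (2.25)·(2.25) + (-1.75)·(-1.75) + (0.25)·(0.25)) / 3 = 8.75/3 = 2.9167
  S[A,B] = ((-0.75)·(2.75) + (2.25)·(-4.25) + (-1.75)·(0.75) + (0.25)·(0.75)) / 3 = -12.75/3 = -4.25
  S[B,B] = ((2.75)·(2.75) + (-4.25)·(-4.25) + (0.75)·(0.75) + (0.75)·(0.75)) / 3 = 26.75/3 = 8.9167

S is symmetric (S[j,i] = S[i,j]). Assembling:

S = [[2.9167, -4.25],
 [-4.25, 8.9167]]


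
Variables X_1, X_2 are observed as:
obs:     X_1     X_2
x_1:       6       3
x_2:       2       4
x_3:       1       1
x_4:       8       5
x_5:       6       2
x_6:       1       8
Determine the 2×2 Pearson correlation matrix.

Step 1 — column means:
  mean(X_1) = (6 + 2 + 1 + 8 + 6 + 1) / 6 = 24/6 = 4
  mean(X_2) = (3 + 4 + 1 + 5 + 2 + 8) / 6 = 23/6 = 3.8333

Step 2 — sample variances and covariances s[i,j] = (1/(n-1)) · Σ_k (x_{k,i} - mean_i) · (x_{k,j} - mean_j), with n-1 = 5:
  s[X_1,X_1] = ((2)·(2) + (-2)·(-2) + (-3)·(-3) + (4)·(4) + (2)·(2) + (-3)·(-3)) / 5 = 46/5 = 9.2
  s[X_1,X_2] = ((2)·(-0.8333) + (-2)·(0.1667) + (-3)·(-2.8333) + (4)·(1.1667) + (2)·(-1.8333) + (-3)·(4.1667)) / 5 = -5/5 = -1
  s[X_2,X_2] = ((-0.8333)·(-0.8333) + (0.1667)·(0.1667) + (-2.8333)·(-2.8333) + (1.1667)·(1.1667) + (-1.8333)·(-1.8333) + (4.1667)·(4.1667)) / 5 = 30.8333/5 = 6.1667
  Sample standard deviations s_i = √(s[i,i]):
  s(X_1) = √(9.2) = 3.0332
  s(X_2) = √(6.1667) = 2.4833

Step 3 — r_{ij} = s_{ij} / (s_i · s_j):
  r[X_1,X_1] = 1 (diagonal).
  r[X_1,X_2] = -1 / (3.0332 · 2.4833) = -1 / 7.5322 = -0.1328
  r[X_2,X_2] = 1 (diagonal).

R is symmetric with unit diagonal. Assembling:

R = [[1, -0.1328],
 [-0.1328, 1]]


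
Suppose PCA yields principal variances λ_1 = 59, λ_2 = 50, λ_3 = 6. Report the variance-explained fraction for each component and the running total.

Step 1 — total variance = trace(Sigma) = Σ λ_i = 59 + 50 + 6 = 115.

Step 2 — fraction explained by component i = λ_i / Σ λ:
  PC1: 59/115 = 0.513
  PC2: 50/115 = 0.4348
  PC3: 6/115 = 0.0522

Step 3 — cumulative fraction after k components = (λ_1 + ... + λ_k) / Σ λ:
  k = 1: 59/115 = 0.513
  k = 2: (59 + 50)/115 = 109/115 = 0.9478
  k = 3: (59 + 50 + 6)/115 = 115/115 = 1

Summary (fraction, with percent):

explained: PC1 0.513 (51.3%), PC2 0.4348 (43.48%), PC3 0.0522 (5.22%);  cumulative: 0.513, 0.9478, 1


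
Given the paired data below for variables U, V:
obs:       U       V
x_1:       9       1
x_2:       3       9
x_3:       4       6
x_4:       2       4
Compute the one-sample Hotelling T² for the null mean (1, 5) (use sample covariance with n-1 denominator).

Step 1 — sample mean vector:
  mean(U) = (9 + 3 + 4 + 2) / 4 = 18/4 = 4.5
  mean(V) = (1 + 9 + 6 + 4) / 4 = 20/4 = 5
  x̄ = (4.5, 5),  deviation x̄ - mu_0 = (4.5, 5) - (1, 5) = (3.5, 0).

Step 2 — sample covariance matrix, S[i,j] = (1/(n-1)) · Σ_k (x_{k,i} - mean_i) · (x_{k,j} - mean_j), divisor n-1 = 3:
  S[U,U] = ((4.5)·(4.5) + (-1.5)·(-1.5) + (-0.5)·(-0.5) + (-2.5)·(-2.5)) / 3 = 29/3 = 9.6667
  S[U,V] = ((4.5)·(-4) + (-1.5)·(4) + (-0.5)·(1) + (-2.5)·(-1)) / 3 = -22/3 = -7.3333
  S[V,V] = ((-4)·(-4) + (4)·(4) + (1)·(1) + (-1)·(-1)) / 3 = 34/3 = 11.3333
  S = [[9.6667, -7.3333],
 [-7.3333, 11.3333]].

Step 3 — invert S. det(S) = 9.6667·11.3333 - (-7.3333)² = 55.7778.
  S^{-1} = (1/det) · [[d, -b], [-b, a]] = [[0.2032, 0.1315],
 [0.1315, 0.1733]].

Step 4 — quadratic form (x̄ - mu_0)^T · S^{-1} · (x̄ - mu_0):
  S^{-1} · (x̄ - mu_0) = (0.7112, 0.4602),
  (x̄ - mu_0)^T · [...] = (3.5)·(0.7112) + (0)·(0.4602) = 2.489.

Step 5 — scale by n: T² = 4 · 2.489 = 9.9562.

T² ≈ 9.9562


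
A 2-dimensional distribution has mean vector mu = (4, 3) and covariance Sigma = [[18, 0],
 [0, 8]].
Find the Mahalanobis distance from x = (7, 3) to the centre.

Step 1 — centre the observation: (x - mu) = (3, 0).

Step 2 — invert Sigma. det(Sigma) = 18·8 - (0)² = 144.
  Sigma^{-1} = (1/det) · [[d, -b], [-b, a]] = [[0.0556, 0],
 [0, 0.125]].

Step 3 — form the quadratic (x - mu)^T · Sigma^{-1} · (x - mu):
  Sigma^{-1} · (x - mu) = (0.1667, 0).
  (x - mu)^T · [Sigma^{-1} · (x - mu)] = (3)·(0.1667) + (0)·(0) = 0.5.

Step 4 — take square root: d = √(0.5) ≈ 0.7071.

d(x, mu) = √(0.5) ≈ 0.7071


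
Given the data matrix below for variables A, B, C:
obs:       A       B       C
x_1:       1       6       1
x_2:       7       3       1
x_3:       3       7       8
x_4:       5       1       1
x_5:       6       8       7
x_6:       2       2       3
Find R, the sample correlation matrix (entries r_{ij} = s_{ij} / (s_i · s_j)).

Step 1 — column means:
  mean(A) = (1 + 7 + 3 + 5 + 6 + 2) / 6 = 24/6 = 4
  mean(B) = (6 + 3 + 7 + 1 + 8 + 2) / 6 = 27/6 = 4.5
  mean(C) = (1 + 1 + 8 + 1 + 7 + 3) / 6 = 21/6 = 3.5

Step 2 — sample variances and covariances s[i,j] = (1/(n-1)) · Σ_k (x_{k,i} - mean_i) · (x_{k,j} - mean_j), with n-1 = 5:
  s[A,A] = ((-3)·(-3) + (3)·(3) + (-1)·(-1) + (1)·(1) + (2)·(2) + (-2)·(-2)) / 5 = 28/5 = 5.6
  s[A,B] = ((-3)·(1.5) + (3)·(-1.5) + (-1)·(2.5) + (1)·(-3.5) + (2)·(3.5) + (-2)·(-2.5)) / 5 = -3/5 = -0.6
  s[A,C] = ((-3)·(-2.5) + (3)·(-2.5) + (-1)·(4.5) + (1)·(-2.5) + (2)·(3.5) + (-2)·(-0.5)) / 5 = 1/5 = 0.2
  s[B,B] = ((1.5)·(1.5) + (-1.5)·(-1.5) + (2.5)·(2.5) + (-3.5)·(-3.5) + (3.5)·(3.5) + (-2.5)·(-2.5)) / 5 = 41.5/5 = 8.3
  s[B,C] = ((1.5)·(-2.5) + (-1.5)·(-2.5) + (2.5)·(4.5) + (-3.5)·(-2.5) + (3.5)·(3.5) + (-2.5)·(-0.5)) / 5 = 33.5/5 = 6.7
  s[C,C] = ((-2.5)·(-2.5) + (-2.5)·(-2.5) + (4.5)·(4.5) + (-2.5)·(-2.5) + (3.5)·(3.5) + (-0.5)·(-0.5)) / 5 = 51.5/5 = 10.3
  Sample standard deviations s_i = √(s[i,i]):
  s(A) = √(5.6) = 2.3664
  s(B) = √(8.3) = 2.881
  s(C) = √(10.3) = 3.2094

Step 3 — r_{ij} = s_{ij} / (s_i · s_j):
  r[A,A] = 1 (diagonal).
  r[A,B] = -0.6 / (2.3664 · 2.881) = -0.6 / 6.8176 = -0.088
  r[A,C] = 0.2 / (2.3664 · 3.2094) = 0.2 / 7.5947 = 0.0263
  r[B,B] = 1 (diagonal).
  r[B,C] = 6.7 / (2.881 · 3.2094) = 6.7 / 9.2461 = 0.7246
  r[C,C] = 1 (diagonal).

R is symmetric with unit diagonal. Assembling:

R = [[1, -0.088, 0.0263],
 [-0.088, 1, 0.7246],
 [0.0263, 0.7246, 1]]


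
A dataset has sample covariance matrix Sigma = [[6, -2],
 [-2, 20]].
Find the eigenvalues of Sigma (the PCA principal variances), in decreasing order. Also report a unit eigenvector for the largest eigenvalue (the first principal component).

Step 1 — characteristic polynomial of 2×2 Sigma:
  det(Sigma - λI) = λ² - trace · λ + det = 0.
  trace = 6 + 20 = 26, det = 6·20 - (-2)² = 116.
Step 2 — discriminant:
  Δ = trace² - 4·det = 676 - 464 = 212.
Step 3 — eigenvalues:
  λ = (trace ± √Δ)/2 = (26 ± 14.5602)/2,
  λ_1 = 20.2801,  λ_2 = 5.7199.

Step 4 — unit eigenvector for λ_1: solve (Sigma - λ_1 I)v = 0. First row:
  (6 - 20.2801)·v_x + (-2)·v_y = 0, i.e. (-14.2801)·v_x + (-2)·v_y = 0,
  so v ∝ (b, λ_1 - a) = (-2, 14.2801); multiply by -1 so the first entry is positive: u = (2, -14.2801).
  ||u|| = √((2)² + (-14.2801)²) = √(207.9215) ≈ 14.4195,
  v_1 = u/||u|| ≈ (0.1387, -0.9903) (||v_1|| = 1).

λ_1 = 20.2801,  λ_2 = 5.7199;  v_1 ≈ (0.1387, -0.9903)


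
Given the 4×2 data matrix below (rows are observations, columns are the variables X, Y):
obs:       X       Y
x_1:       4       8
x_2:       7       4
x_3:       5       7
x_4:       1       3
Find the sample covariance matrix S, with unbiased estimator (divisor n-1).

Step 1 — column means:
  mean(X) = (4 + 7 + 5 + 1) / 4 = 17/4 = 4.25
  mean(Y) = (8 + 4 + 7 + 3) / 4 = 22/4 = 5.5

Step 2 — sample covariance S[i,j] = (1/(n-1)) · Σ_k (x_{k,i} - mean_i) · (x_{k,j} - mean_j), with n-1 = 3.
  S[X,X] = ((-0.25)·(-0.25) + (2.75)·(2.75) + (0.75)·(0.75) + (-3.25)·(-3.25)) / 3 = 18.75/3 = 6.25
  S[X,Y] = ((-0.25)·(2.5) + (2.75)·(-1.5) + (0.75)·(1.5) + (-3.25)·(-2.5)) / 3 = 4.5/3 = 1.5
  S[Y,Y] = ((2.5)·(2.5) + (-1.5)·(-1.5) + (1.5)·(1.5) + (-2.5)·(-2.5)) / 3 = 17/3 = 5.6667

S is symmetric (S[j,i] = S[i,j]). Assembling:

S = [[6.25, 1.5],
 [1.5, 5.6667]]


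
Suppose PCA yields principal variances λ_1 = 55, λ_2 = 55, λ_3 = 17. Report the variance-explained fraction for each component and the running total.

Step 1 — total variance = trace(Sigma) = Σ λ_i = 55 + 55 + 17 = 127.

Step 2 — fraction explained by component i = λ_i / Σ λ:
  PC1: 55/127 = 0.4331
  PC2: 55/127 = 0.4331
  PC3: 17/127 = 0.1339

Step 3 — cumulative fraction after k components = (λ_1 + ... + λ_k) / Σ λ:
  k = 1: 55/127 = 0.4331
  k = 2: (55 + 55)/127 = 110/127 = 0.8661
  k = 3: (55 + 55 + 17)/127 = 127/127 = 1

Summary (fraction, with percent):

explained: PC1 0.4331 (43.31%), PC2 0.4331 (43.31%), PC3 0.1339 (13.39%);  cumulative: 0.4331, 0.8661, 1


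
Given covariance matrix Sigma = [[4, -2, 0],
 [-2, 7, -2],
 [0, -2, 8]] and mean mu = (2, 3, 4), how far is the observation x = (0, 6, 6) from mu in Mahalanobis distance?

Step 1 — centre the observation: (x - mu) = (-2, 3, 2).

Step 2 — invert Sigma (cofactor / det for 3×3, or solve directly):
  Sigma^{-1} = [[0.2955, 0.0909, 0.0227],
 [0.0909, 0.1818, 0.0455],
 [0.0227, 0.0455, 0.1364]].

Step 3 — form the quadratic (x - mu)^T · Sigma^{-1} · (x - mu):
  Sigma^{-1} · (x - mu) = (-0.2727, 0.4545, 0.3636).
  (x - mu)^T · [Sigma^{-1} · (x - mu)] = (-2)·(-0.2727) + (3)·(0.4545) + (2)·(0.3636) = 2.6364.

Step 4 — take square root: d = √(2.6364) ≈ 1.6237.

d(x, mu) = √(2.6364) ≈ 1.6237


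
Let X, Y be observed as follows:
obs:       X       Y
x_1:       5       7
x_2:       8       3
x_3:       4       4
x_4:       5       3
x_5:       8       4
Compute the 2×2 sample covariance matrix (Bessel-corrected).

Step 1 — column means:
  mean(X) = (5 + 8 + 4 + 5 + 8) / 5 = 30/5 = 6
  mean(Y) = (7 + 3 + 4 + 3 + 4) / 5 = 21/5 = 4.2

Step 2 — sample covariance S[i,j] = (1/(n-1)) · Σ_k (x_{k,i} - mean_i) · (x_{k,j} - mean_j), with n-1 = 4.
  S[X,X] = ((-1)·(-1) + (2)·(2) + (-2)·(-2) + (-1)·(-1) + (2)·(2)) / 4 = 14/4 = 3.5
  S[X,Y] = ((-1)·(2.8) + (2)·(-1.2) + (-2)·(-0.2) + (-1)·(-1.2) + (2)·(-0.2)) / 4 = -4/4 = -1
  S[Y,Y] = ((2.8)·(2.8) + (-1.2)·(-1.2) + (-0.2)·(-0.2) + (-1.2)·(-1.2) + (-0.2)·(-0.2)) / 4 = 10.8/4 = 2.7

S is symmetric (S[j,i] = S[i,j]). Assembling:

S = [[3.5, -1],
 [-1, 2.7]]


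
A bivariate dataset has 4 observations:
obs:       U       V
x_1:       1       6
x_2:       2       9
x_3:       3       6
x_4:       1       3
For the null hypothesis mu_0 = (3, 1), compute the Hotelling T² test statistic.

Step 1 — sample mean vector:
  mean(U) = (1 + 2 + 3 + 1) / 4 = 7/4 = 1.75
  mean(V) = (6 + 9 + 6 + 3) / 4 = 24/4 = 6
  x̄ = (1.75, 6),  deviation x̄ - mu_0 = (1.75, 6) - (3, 1) = (-1.25, 5).

Step 2 — sample covariance matrix, S[i,j] = (1/(n-1)) · Σ_k (x_{k,i} - mean_i) · (x_{k,j} - mean_j), divisor n-1 = 3:
  S[U,U] = ((-0.75)·(-0.75) + (0.25)·(0.25) + (1.25)·(1.25) + (-0.75)·(-0.75)) / 3 = 2.75/3 = 0.9167
  S[U,V] = ((-0.75)·(0) + (0.25)·(3) + (1.25)·(0) + (-0.75)·(-3)) / 3 = 3/3 = 1
  S[V,V] = ((0)·(0) + (3)·(3) + (0)·(0) + (-3)·(-3)) / 3 = 18/3 = 6
  S = [[0.9167, 1],
 [1, 6]].

Step 3 — invert S. det(S) = 0.9167·6 - (1)² = 4.5.
  S^{-1} = (1/det) · [[d, -b], [-b, a]] = [[1.3333, -0.2222],
 [-0.2222, 0.2037]].

Step 4 — quadratic form (x̄ - mu_0)^T · S^{-1} · (x̄ - mu_0):
  S^{-1} · (x̄ - mu_0) = (-2.7778, 1.2963),
  (x̄ - mu_0)^T · [...] = (-1.25)·(-2.7778) + (5)·(1.2963) = 9.9537.

Step 5 — scale by n: T² = 4 · 9.9537 = 39.8148.

T² ≈ 39.8148


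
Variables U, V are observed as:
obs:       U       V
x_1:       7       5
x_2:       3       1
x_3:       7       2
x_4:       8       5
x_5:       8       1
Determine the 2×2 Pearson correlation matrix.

Step 1 — column means:
  mean(U) = (7 + 3 + 7 + 8 + 8) / 5 = 33/5 = 6.6
  mean(V) = (5 + 1 + 2 + 5 + 1) / 5 = 14/5 = 2.8

Step 2 — sample variances and covariances s[i,j] = (1/(n-1)) · Σ_k (x_{k,i} - mean_i) · (x_{k,j} - mean_j), with n-1 = 4:
  s[U,U] = ((0.4)·(0.4) + (-3.6)·(-3.6) + (0.4)·(0.4) + (1.4)·(1.4) + (1.4)·(1.4)) / 4 = 17.2/4 = 4.3
  s[U,V] = ((0.4)·(2.2) + (-3.6)·(-1.8) + (0.4)·(-0.8) + (1.4)·(2.2) + (1.4)·(-1.8)) / 4 = 7.6/4 = 1.9
  s[V,V] = ((2.2)·(2.2) + (-1.8)·(-1.8) + (-0.8)·(-0.8) + (2.2)·(2.2) + (-1.8)·(-1.8)) / 4 = 16.8/4 = 4.2
  Sample standard deviations s_i = √(s[i,i]):
  s(U) = √(4.3) = 2.0736
  s(V) = √(4.2) = 2.0494

Step 3 — r_{ij} = s_{ij} / (s_i · s_j):
  r[U,U] = 1 (diagonal).
  r[U,V] = 1.9 / (2.0736 · 2.0494) = 1.9 / 4.2497 = 0.4471
  r[V,V] = 1 (diagonal).

R is symmetric with unit diagonal. Assembling:

R = [[1, 0.4471],
 [0.4471, 1]]


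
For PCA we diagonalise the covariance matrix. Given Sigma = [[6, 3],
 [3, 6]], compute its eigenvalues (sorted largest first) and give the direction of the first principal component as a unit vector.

Step 1 — characteristic polynomial of 2×2 Sigma:
  det(Sigma - λI) = λ² - trace · λ + det = 0.
  trace = 6 + 6 = 12, det = 6·6 - (3)² = 27.
Step 2 — discriminant:
  Δ = trace² - 4·det = 144 - 108 = 36.
Step 3 — eigenvalues:
  λ = (trace ± √Δ)/2 = (12 ± 6)/2,
  λ_1 = 9,  λ_2 = 3.

Step 4 — unit eigenvector for λ_1: solve (Sigma - λ_1 I)v = 0. First row:
  (6 - 9)·v_x + (3)·v_y = 0, i.e. (-3)·v_x + (3)·v_y = 0,
  so v ∝ (b, λ_1 - a) = (3, 3) = u.
  ||u|| = √((3)² + (3)²) = √(18) ≈ 4.2426,
  v_1 = u/||u|| ≈ (0.7071, 0.7071) (||v_1|| = 1).

λ_1 = 9,  λ_2 = 3;  v_1 ≈ (0.7071, 0.7071)


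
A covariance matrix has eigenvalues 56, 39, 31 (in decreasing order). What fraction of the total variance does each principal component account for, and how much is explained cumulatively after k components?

Step 1 — total variance = trace(Sigma) = Σ λ_i = 56 + 39 + 31 = 126.

Step 2 — fraction explained by component i = λ_i / Σ λ:
  PC1: 56/126 = 0.4444
  PC2: 39/126 = 0.3095
  PC3: 31/126 = 0.246

Step 3 — cumulative fraction after k components = (λ_1 + ... + λ_k) / Σ λ:
  k = 1: 56/126 = 0.4444
  k = 2: (56 + 39)/126 = 95/126 = 0.754
  k = 3: (56 + 39 + 31)/126 = 126/126 = 1

Summary (fraction, with percent):

explained: PC1 0.4444 (44.44%), PC2 0.3095 (30.95%), PC3 0.246 (24.6%);  cumulative: 0.4444, 0.754, 1


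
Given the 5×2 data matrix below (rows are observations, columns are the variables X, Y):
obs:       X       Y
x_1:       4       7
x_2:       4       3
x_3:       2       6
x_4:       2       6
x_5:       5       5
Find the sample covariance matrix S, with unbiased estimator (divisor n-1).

Step 1 — column means:
  mean(X) = (4 + 4 + 2 + 2 + 5) / 5 = 17/5 = 3.4
  mean(Y) = (7 + 3 + 6 + 6 + 5) / 5 = 27/5 = 5.4

Step 2 — sample covariance S[i,j] = (1/(n-1)) · Σ_k (x_{k,i} - mean_i) · (x_{k,j} - mean_j), with n-1 = 4.
  S[X,X] = ((0.6)·(0.6) + (0.6)·(0.6) + (-1.4)·(-1.4) + (-1.4)·(-1.4) + (1.6)·(1.6)) / 4 = 7.2/4 = 1.8
  S[X,Y] = ((0.6)·(1.6) + (0.6)·(-2.4) + (-1.4)·(0.6) + (-1.4)·(0.6) + (1.6)·(-0.4)) / 4 = -2.8/4 = -0.7
  S[Y,Y] = ((1.6)·(1.6) + (-2.4)·(-2.4) + (0.6)·(0.6) + (0.6)·(0.6) + (-0.4)·(-0.4)) / 4 = 9.2/4 = 2.3

S is symmetric (S[j,i] = S[i,j]). Assembling:

S = [[1.8, -0.7],
 [-0.7, 2.3]]


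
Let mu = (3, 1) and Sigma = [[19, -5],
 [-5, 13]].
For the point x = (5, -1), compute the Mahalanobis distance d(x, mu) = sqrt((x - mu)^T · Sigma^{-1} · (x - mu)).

Step 1 — centre the observation: (x - mu) = (2, -2).

Step 2 — invert Sigma. det(Sigma) = 19·13 - (-5)² = 222.
  Sigma^{-1} = (1/det) · [[d, -b], [-b, a]] = [[0.0586, 0.0225],
 [0.0225, 0.0856]].

Step 3 — form the quadratic (x - mu)^T · Sigma^{-1} · (x - mu):
  Sigma^{-1} · (x - mu) = (0.0721, -0.1261).
  (x - mu)^T · [Sigma^{-1} · (x - mu)] = (2)·(0.0721) + (-2)·(-0.1261) = 0.3964.

Step 4 — take square root: d = √(0.3964) ≈ 0.6296.

d(x, mu) = √(0.3964) ≈ 0.6296


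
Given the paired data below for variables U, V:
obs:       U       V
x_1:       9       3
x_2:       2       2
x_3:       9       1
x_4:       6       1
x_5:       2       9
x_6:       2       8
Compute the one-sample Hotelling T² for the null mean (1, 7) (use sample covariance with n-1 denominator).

Step 1 — sample mean vector:
  mean(U) = (9 + 2 + 9 + 6 + 2 + 2) / 6 = 30/6 = 5
  mean(V) = (3 + 2 + 1 + 1 + 9 + 8) / 6 = 24/6 = 4
  x̄ = (5, 4),  deviation x̄ - mu_0 = (5, 4) - (1, 7) = (4, -3).

Step 2 — sample covariance matrix, S[i,j] = (1/(n-1)) · Σ_k (x_{k,i} - mean_i) · (x_{k,j} - mean_j), divisor n-1 = 5:
  S[U,U] = ((4)·(4) + (-3)·(-3) + (4)·(4) + (1)·(1) + (-3)·(-3) + (-3)·(-3)) / 5 = 60/5 = 12
  S[U,V] = ((4)·(-1) + (-3)·(-2) + (4)·(-3) + (1)·(-3) + (-3)·(5) + (-3)·(4)) / 5 = -40/5 = -8
  S[V,V] = ((-1)·(-1) + (-2)·(-2) + (-3)·(-3) + (-3)·(-3) + (5)·(5) + (4)·(4)) / 5 = 64/5 = 12.8
  S = [[12, -8],
 [-8, 12.8]].

Step 3 — invert S. det(S) = 12·12.8 - (-8)² = 89.6.
  S^{-1} = (1/det) · [[d, -b], [-b, a]] = [[0.1429, 0.0893],
 [0.0893, 0.1339]].

Step 4 — quadratic form (x̄ - mu_0)^T · S^{-1} · (x̄ - mu_0):
  S^{-1} · (x̄ - mu_0) = (0.3036, -0.0446),
  (x̄ - mu_0)^T · [...] = (4)·(0.3036) + (-3)·(-0.0446) = 1.3482.

Step 5 — scale by n: T² = 6 · 1.3482 = 8.0893.

T² ≈ 8.0893


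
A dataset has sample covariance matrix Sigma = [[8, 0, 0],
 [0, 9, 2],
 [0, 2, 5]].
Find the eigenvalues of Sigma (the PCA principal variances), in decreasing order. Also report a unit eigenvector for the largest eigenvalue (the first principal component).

Step 1 — characteristic polynomial p(λ) = det(λI - Sigma) = λ³ - tr·λ² + c_1·λ - det, where tr = trace, c_1 = sum of the principal 2×2 minors, det = det(Sigma):
  tr = 8 + 9 + 5 = 22,
  c_1 = (8·9 - (0)²) + (8·5 - (0)²) + (9·5 - (2)²) = 72 + 40 + 41 = 153,
  det = 8·(9·5 - (2)²) - (0)·((0)·5 - (2)·(0)) + (0)·((0)·(2) - 9·(0)) = 8·(41) - (0)·(0) + (0)·(0) = 328.
  So p(λ) = λ³ - 22λ² + 153λ - 328.
Step 2 — look for an integer root (rational root theorem: any rational root is an integer divisor of 328). Testing λ = 8:
  p(8) = 512 - 1408 + 1224 - 328 = 0  ✓
  Dividing out (λ - 8): p(λ) = (λ - 8)(λ² - 14λ + 41).
Step 3 — remaining eigenvalues from the quadratic λ² - 14λ + 41 = 0:
  Δ = 14² - 4·41 = 196 - 164 = 32,  λ = (14 ± √32)/2 = (14 ± 5.6569)/2 ≈ 9.8284 or 4.1716.
  Sorted: λ_1 = 9.8284,  λ_2 = 8,  λ_3 = 4.1716  (check: sum = 22 = tr ✓).

Step 4 — unit eigenvector for λ_1 ≈ 9.8284: v spans the null space of (Sigma - λ_1 I), whose rows are
  r_1 = (-1.8284, 0, 0),  r_2 = (0, -0.8284, 2),  r_3 = (0, 2, -4.8284).
  v is orthogonal to every row, so take v ∝ r_1 × r_2 = ((0)·(2) - (0)·(-0.8284), (0)·(0) - (-1.8284)·(2), (-1.8284)·(-0.8284) - (0)·(0)) ≈ (0, 3.6569, 1.5147).
  Let u = (0, 3.6569, 1.5147).
  ||u|| = √((0)² + (3.6569)² + (1.5147)²) = √(15.667) ≈ 3.9582,  v_1 = u/||u|| ≈ (0, 0.9239, 0.3827) (||v_1|| = 1).

λ_1 = 9.8284,  λ_2 = 8,  λ_3 = 4.1716;  v_1 ≈ (0, 0.9239, 0.3827)


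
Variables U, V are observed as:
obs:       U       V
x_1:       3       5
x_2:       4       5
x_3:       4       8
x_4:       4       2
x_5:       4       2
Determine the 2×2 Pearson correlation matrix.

Step 1 — column means:
  mean(U) = (3 + 4 + 4 + 4 + 4) / 5 = 19/5 = 3.8
  mean(V) = (5 + 5 + 8 + 2 + 2) / 5 = 22/5 = 4.4

Step 2 — sample variances and covariances s[i,j] = (1/(n-1)) · Σ_k (x_{k,i} - mean_i) · (x_{k,j} - mean_j), with n-1 = 4:
  s[U,U] = ((-0.8)·(-0.8) + (0.2)·(0.2) + (0.2)·(0.2) + (0.2)·(0.2) + (0.2)·(0.2)) / 4 = 0.8/4 = 0.2
  s[U,V] = ((-0.8)·(0.6) + (0.2)·(0.6) + (0.2)·(3.6) + (0.2)·(-2.4) + (0.2)·(-2.4)) / 4 = -0.6/4 = -0.15
  s[V,V] = ((0.6)·(0.6) + (0.6)·(0.6) + (3.6)·(3.6) + (-2.4)·(-2.4) + (-2.4)·(-2.4)) / 4 = 25.2/4 = 6.3
  Sample standard deviations s_i = √(s[i,i]):
  s(U) = √(0.2) = 0.4472
  s(V) = √(6.3) = 2.51

Step 3 — r_{ij} = s_{ij} / (s_i · s_j):
  r[U,U] = 1 (diagonal).
  r[U,V] = -0.15 / (0.4472 · 2.51) = -0.15 / 1.1225 = -0.1336
  r[V,V] = 1 (diagonal).

R is symmetric with unit diagonal. Assembling:

R = [[1, -0.1336],
 [-0.1336, 1]]


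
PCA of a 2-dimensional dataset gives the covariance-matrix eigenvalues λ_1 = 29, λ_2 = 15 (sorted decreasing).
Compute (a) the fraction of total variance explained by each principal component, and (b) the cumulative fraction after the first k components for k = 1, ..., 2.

Step 1 — total variance = trace(Sigma) = Σ λ_i = 29 + 15 = 44.

Step 2 — fraction explained by component i = λ_i / Σ λ:
  PC1: 29/44 = 0.6591
  PC2: 15/44 = 0.3409

Step 3 — cumulative fraction after k components = (λ_1 + ... + λ_k) / Σ λ:
  k = 1: 29/44 = 0.6591
  k = 2: (29 + 15)/44 = 44/44 = 1

Summary (fraction, with percent):

explained: PC1 0.6591 (65.91%), PC2 0.3409 (34.09%);  cumulative: 0.6591, 1


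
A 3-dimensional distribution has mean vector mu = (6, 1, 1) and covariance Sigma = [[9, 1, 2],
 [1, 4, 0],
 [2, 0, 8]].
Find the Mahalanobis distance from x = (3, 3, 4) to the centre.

Step 1 — centre the observation: (x - mu) = (-3, 2, 3).

Step 2 — invert Sigma (cofactor / det for 3×3, or solve directly):
  Sigma^{-1} = [[0.1212, -0.0303, -0.0303],
 [-0.0303, 0.2576, 0.0076],
 [-0.0303, 0.0076, 0.1326]].

Step 3 — form the quadratic (x - mu)^T · Sigma^{-1} · (x - mu):
  Sigma^{-1} · (x - mu) = (-0.5152, 0.6288, 0.5038).
  (x - mu)^T · [Sigma^{-1} · (x - mu)] = (-3)·(-0.5152) + (2)·(0.6288) + (3)·(0.5038) = 4.3144.

Step 4 — take square root: d = √(4.3144) ≈ 2.0771.

d(x, mu) = √(4.3144) ≈ 2.0771


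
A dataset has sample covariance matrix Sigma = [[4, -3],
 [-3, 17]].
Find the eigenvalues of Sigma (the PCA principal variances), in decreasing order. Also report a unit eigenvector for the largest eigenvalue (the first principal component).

Step 1 — characteristic polynomial of 2×2 Sigma:
  det(Sigma - λI) = λ² - trace · λ + det = 0.
  trace = 4 + 17 = 21, det = 4·17 - (-3)² = 59.
Step 2 — discriminant:
  Δ = trace² - 4·det = 441 - 236 = 205.
Step 3 — eigenvalues:
  λ = (trace ± √Δ)/2 = (21 ± 14.3178)/2,
  λ_1 = 17.6589,  λ_2 = 3.3411.

Step 4 — unit eigenvector for λ_1: solve (Sigma - λ_1 I)v = 0. First row:
  (4 - 17.6589)·v_x + (-3)·v_y = 0, i.e. (-13.6589)·v_x + (-3)·v_y = 0,
  so v ∝ (b, λ_1 - a) = (-3, 13.6589); multiply by -1 so the first entry is positive: u = (3, -13.6589).
  ||u|| = √((3)² + (-13.6589)²) = √(195.5658) ≈ 13.9845,
  v_1 = u/||u|| ≈ (0.2145, -0.9767) (||v_1|| = 1).

λ_1 = 17.6589,  λ_2 = 3.3411;  v_1 ≈ (0.2145, -0.9767)


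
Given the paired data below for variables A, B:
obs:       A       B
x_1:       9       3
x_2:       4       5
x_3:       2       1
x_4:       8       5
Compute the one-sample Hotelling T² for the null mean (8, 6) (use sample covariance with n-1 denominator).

Step 1 — sample mean vector:
  mean(A) = (9 + 4 + 2 + 8) / 4 = 23/4 = 5.75
  mean(B) = (3 + 5 + 1 + 5) / 4 = 14/4 = 3.5
  x̄ = (5.75, 3.5),  deviation x̄ - mu_0 = (5.75, 3.5) - (8, 6) = (-2.25, -2.5).

Step 2 — sample covariance matrix, S[i,j] = (1/(n-1)) · Σ_k (x_{k,i} - mean_i) · (x_{k,j} - mean_j), divisor n-1 = 3:
  S[A,A] = ((3.25)·(3.25) + (-1.75)·(-1.75) + (-3.75)·(-3.75) + (2.25)·(2.25)) / 3 = 32.75/3 = 10.9167
  S[A,B] = ((3.25)·(-0.5) + (-1.75)·(1.5) + (-3.75)·(-2.5) + (2.25)·(1.5)) / 3 = 8.5/3 = 2.8333
  S[B,B] = ((-0.5)·(-0.5) + (1.5)·(1.5) + (-2.5)·(-2.5) + (1.5)·(1.5)) / 3 = 11/3 = 3.6667
  S = [[10.9167, 2.8333],
 [2.8333, 3.6667]].

Step 3 — invert S. det(S) = 10.9167·3.6667 - (2.8333)² = 32.
  S^{-1} = (1/det) · [[d, -b], [-b, a]] = [[0.1146, -0.0885],
 [-0.0885, 0.3411]].

Step 4 — quadratic form (x̄ - mu_0)^T · S^{-1} · (x̄ - mu_0):
  S^{-1} · (x̄ - mu_0) = (-0.0365, -0.6536),
  (x̄ - mu_0)^T · [...] = (-2.25)·(-0.0365) + (-2.5)·(-0.6536) = 1.7161.

Step 5 — scale by n: T² = 4 · 1.7161 = 6.8646.

T² ≈ 6.8646


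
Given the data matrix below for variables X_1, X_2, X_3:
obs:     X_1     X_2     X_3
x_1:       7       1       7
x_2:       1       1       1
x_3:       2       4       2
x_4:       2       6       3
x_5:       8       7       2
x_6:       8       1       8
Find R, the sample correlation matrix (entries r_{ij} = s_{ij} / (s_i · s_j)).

Step 1 — column means:
  mean(X_1) = (7 + 1 + 2 + 2 + 8 + 8) / 6 = 28/6 = 4.6667
  mean(X_2) = (1 + 1 + 4 + 6 + 7 + 1) / 6 = 20/6 = 3.3333
  mean(X_3) = (7 + 1 + 2 + 3 + 2 + 8) / 6 = 23/6 = 3.8333

Step 2 — sample variances and covariances s[i,j] = (1/(n-1)) · Σ_k (x_{k,i} - mean_i) · (x_{k,j} - mean_j), with n-1 = 5:
  s[X_1,X_1] = ((2.3333)·(2.3333) + (-3.6667)·(-3.6667) + (-2.6667)·(-2.6667) + (-2.6667)·(-2.6667) + (3.3333)·(3.3333) + (3.3333)·(3.3333)) / 5 = 55.3333/5 = 11.0667
  s[X_1,X_2] = ((2.3333)·(-2.3333) + (-3.6667)·(-2.3333) + (-2.6667)·(0.6667) + (-2.6667)·(2.6667) + (3.3333)·(3.6667) + (3.3333)·(-2.3333)) / 5 = -1.3333/5 = -0.2667
  s[X_1,X_3] = ((2.3333)·(3.1667) + (-3.6667)·(-2.8333) + (-2.6667)·(-1.8333) + (-2.6667)·(-0.8333) + (3.3333)·(-1.8333) + (3.3333)·(4.1667)) / 5 = 32.6667/5 = 6.5333
  s[X_2,X_2] = ((-2.3333)·(-2.3333) + (-2.3333)·(-2.3333) + (0.6667)·(0.6667) + (2.6667)·(2.6667) + (3.6667)·(3.6667) + (-2.3333)·(-2.3333)) / 5 = 37.3333/5 = 7.4667
  s[X_2,X_3] = ((-2.3333)·(3.1667) + (-2.3333)·(-2.8333) + (0.6667)·(-1.8333) + (2.6667)·(-0.8333) + (3.6667)·(-1.8333) + (-2.3333)·(4.1667)) / 5 = -20.6667/5 = -4.1333
  s[X_3,X_3] = ((3.1667)·(3.1667) + (-2.8333)·(-2.8333) + (-1.8333)·(-1.8333) + (-0.8333)·(-0.8333) + (-1.8333)·(-1.8333) + (4.1667)·(4.1667)) / 5 = 42.8333/5 = 8.5667
  Sample standard deviations s_i = √(s[i,i]):
  s(X_1) = √(11.0667) = 3.3267
  s(X_2) = √(7.4667) = 2.7325
  s(X_3) = √(8.5667) = 2.9269

Step 3 — r_{ij} = s_{ij} / (s_i · s_j):
  r[X_1,X_1] = 1 (diagonal).
  r[X_1,X_2] = -0.2667 / (3.3267 · 2.7325) = -0.2667 / 9.0902 = -0.0293
  r[X_1,X_3] = 6.5333 / (3.3267 · 2.9269) = 6.5333 / 9.7368 = 0.671
  r[X_2,X_2] = 1 (diagonal).
  r[X_2,X_3] = -4.1333 / (2.7325 · 2.9269) = -4.1333 / 7.9978 = -0.5168
  r[X_3,X_3] = 1 (diagonal).

R is symmetric with unit diagonal. Assembling:

R = [[1, -0.0293, 0.671],
 [-0.0293, 1, -0.5168],
 [0.671, -0.5168, 1]]


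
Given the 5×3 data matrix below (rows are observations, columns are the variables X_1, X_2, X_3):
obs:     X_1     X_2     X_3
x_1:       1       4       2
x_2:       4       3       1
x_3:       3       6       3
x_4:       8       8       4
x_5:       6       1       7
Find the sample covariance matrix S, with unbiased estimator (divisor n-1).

Step 1 — column means:
  mean(X_1) = (1 + 4 + 3 + 8 + 6) / 5 = 22/5 = 4.4
  mean(X_2) = (4 + 3 + 6 + 8 + 1) / 5 = 22/5 = 4.4
  mean(X_3) = (2 + 1 + 3 + 4 + 7) / 5 = 17/5 = 3.4

Step 2 — sample covariance S[i,j] = (1/(n-1)) · Σ_k (x_{k,i} - mean_i) · (x_{k,j} - mean_j), with n-1 = 4.
  S[X_1,X_1] = ((-3.4)·(-3.4) + (-0.4)·(-0.4) + (-1.4)·(-1.4) + (3.6)·(3.6) + (1.6)·(1.6)) / 4 = 29.2/4 = 7.3
  S[X_1,X_2] = ((-3.4)·(-0.4) + (-0.4)·(-1.4) + (-1.4)·(1.6) + (3.6)·(3.6) + (1.6)·(-3.4)) / 4 = 7.2/4 = 1.8
  S[X_1,X_3] = ((-3.4)·(-1.4) + (-0.4)·(-2.4) + (-1.4)·(-0.4) + (3.6)·(0.6) + (1.6)·(3.6)) / 4 = 14.2/4 = 3.55
  S[X_2,X_2] = ((-0.4)·(-0.4) + (-1.4)·(-1.4) + (1.6)·(1.6) + (3.6)·(3.6) + (-3.4)·(-3.4)) / 4 = 29.2/4 = 7.3
  S[X_2,X_3] = ((-0.4)·(-1.4) + (-1.4)·(-2.4) + (1.6)·(-0.4) + (3.6)·(0.6) + (-3.4)·(3.6)) / 4 = -6.8/4 = -1.7
  S[X_3,X_3] = ((-1.4)·(-1.4) + (-2.4)·(-2.4) + (-0.4)·(-0.4) + (0.6)·(0.6) + (3.6)·(3.6)) / 4 = 21.2/4 = 5.3

S is symmetric (S[j,i] = S[i,j]). Assembling:

S = [[7.3, 1.8, 3.55],
 [1.8, 7.3, -1.7],
 [3.55, -1.7, 5.3]]


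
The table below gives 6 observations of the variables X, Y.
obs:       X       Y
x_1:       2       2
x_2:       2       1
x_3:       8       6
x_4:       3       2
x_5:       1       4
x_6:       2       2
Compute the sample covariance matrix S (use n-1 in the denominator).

Step 1 — column means:
  mean(X) = (2 + 2 + 8 + 3 + 1 + 2) / 6 = 18/6 = 3
  mean(Y) = (2 + 1 + 6 + 2 + 4 + 2) / 6 = 17/6 = 2.8333

Step 2 — sample covariance S[i,j] = (1/(n-1)) · Σ_k (x_{k,i} - mean_i) · (x_{k,j} - mean_j), with n-1 = 5.
  S[X,X] = ((-1)·(-1) + (-1)·(-1) + (5)·(5) + (0)·(0) + (-2)·(-2) + (-1)·(-1)) / 5 = 32/5 = 6.4
  S[X,Y] = ((-1)·(-0.8333) + (-1)·(-1.8333) + (5)·(3.1667) + (0)·(-0.8333) + (-2)·(1.1667) + (-1)·(-0.8333)) / 5 = 17/5 = 3.4
  S[Y,Y] = ((-0.8333)·(-0.8333) + (-1.8333)·(-1.8333) + (3.1667)·(3.1667) + (-0.8333)·(-0.8333) + (1.1667)·(1.1667) + (-0.8333)·(-0.8333)) / 5 = 16.8333/5 = 3.3667

S is symmetric (S[j,i] = S[i,j]). Assembling:

S = [[6.4, 3.4],
 [3.4, 3.3667]]


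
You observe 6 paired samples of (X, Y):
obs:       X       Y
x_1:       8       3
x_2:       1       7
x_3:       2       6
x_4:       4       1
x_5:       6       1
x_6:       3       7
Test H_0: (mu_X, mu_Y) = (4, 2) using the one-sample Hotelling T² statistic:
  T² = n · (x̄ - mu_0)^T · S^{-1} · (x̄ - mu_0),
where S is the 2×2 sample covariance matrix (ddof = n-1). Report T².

Step 1 — sample mean vector:
  mean(X) = (8 + 1 + 2 + 4 + 6 + 3) / 6 = 24/6 = 4
  mean(Y) = (3 + 7 + 6 + 1 + 1 + 7) / 6 = 25/6 = 4.1667
  x̄ = (4, 4.1667),  deviation x̄ - mu_0 = (4, 4.1667) - (4, 2) = (0, 2.1667).

Step 2 — sample covariance matrix, S[i,j] = (1/(n-1)) · Σ_k (x_{k,i} - mean_i) · (x_{k,j} - mean_j), divisor n-1 = 5:
  S[X,X] = ((4)·(4) + (-3)·(-3) + (-2)·(-2) + (0)·(0) + (2)·(2) + (-1)·(-1)) / 5 = 34/5 = 6.8
  S[X,Y] = ((4)·(-1.1667) + (-3)·(2.8333) + (-2)·(1.8333) + (0)·(-3.1667) + (2)·(-3.1667) + (-1)·(2.8333)) / 5 = -26/5 = -5.2
  S[Y,Y] = ((-1.1667)·(-1.1667) + (2.8333)·(2.8333) + (1.8333)·(1.8333) + (-3.1667)·(-3.1667) + (-3.1667)·(-3.1667) + (2.8333)·(2.8333)) / 5 = 40.8333/5 = 8.1667
  S = [[6.8, -5.2],
 [-5.2, 8.1667]].

Step 3 — invert S. det(S) = 6.8·8.1667 - (-5.2)² = 28.4933.
  S^{-1} = (1/det) · [[d, -b], [-b, a]] = [[0.2866, 0.1825],
 [0.1825, 0.2387]].

Step 4 — quadratic form (x̄ - mu_0)^T · S^{-1} · (x̄ - mu_0):
  S^{-1} · (x̄ - mu_0) = (0.3954, 0.5171),
  (x̄ - mu_0)^T · [...] = (0)·(0.3954) + (2.1667)·(0.5171) = 1.1203.

Step 5 — scale by n: T² = 6 · 1.1203 = 6.722.

T² ≈ 6.722


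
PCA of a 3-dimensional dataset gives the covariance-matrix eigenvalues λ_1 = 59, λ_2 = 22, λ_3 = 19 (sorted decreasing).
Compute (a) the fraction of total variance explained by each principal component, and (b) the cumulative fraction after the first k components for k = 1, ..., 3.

Step 1 — total variance = trace(Sigma) = Σ λ_i = 59 + 22 + 19 = 100.

Step 2 — fraction explained by component i = λ_i / Σ λ:
  PC1: 59/100 = 0.59
  PC2: 22/100 = 0.22
  PC3: 19/100 = 0.19

Step 3 — cumulative fraction after k components = (λ_1 + ... + λ_k) / Σ λ:
  k = 1: 59/100 = 0.59
  k = 2: (59 + 22)/100 = 81/100 = 0.81
  k = 3: (59 + 22 + 19)/100 = 100/100 = 1

Summary (fraction, with percent):

explained: PC1 0.59 (59%), PC2 0.22 (22%), PC3 0.19 (19%);  cumulative: 0.59, 0.81, 1


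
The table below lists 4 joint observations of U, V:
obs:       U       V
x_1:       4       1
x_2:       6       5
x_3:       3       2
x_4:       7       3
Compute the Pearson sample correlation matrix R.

Step 1 — column means:
  mean(U) = (4 + 6 + 3 + 7) / 4 = 20/4 = 5
  mean(V) = (1 + 5 + 2 + 3) / 4 = 11/4 = 2.75

Step 2 — sample variances and covariances s[i,j] = (1/(n-1)) · Σ_k (x_{k,i} - mean_i) · (x_{k,j} - mean_j), with n-1 = 3:
  s[U,U] = ((-1)·(-1) + (1)·(1) + (-2)·(-2) + (2)·(2)) / 3 = 10/3 = 3.3333
  s[U,V] = ((-1)·(-1.75) + (1)·(2.25) + (-2)·(-0.75) + (2)·(0.25)) / 3 = 6/3 = 2
  s[V,V] = ((-1.75)·(-1.75) + (2.25)·(2.25) + (-0.75)·(-0.75) + (0.25)·(0.25)) / 3 = 8.75/3 = 2.9167
  Sample standard deviations s_i = √(s[i,i]):
  s(U) = √(3.3333) = 1.8257
  s(V) = √(2.9167) = 1.7078

Step 3 — r_{ij} = s_{ij} / (s_i · s_j):
  r[U,U] = 1 (diagonal).
  r[U,V] = 2 / (1.8257 · 1.7078) = 2 / 3.118 = 0.6414
  r[V,V] = 1 (diagonal).

R is symmetric with unit diagonal. Assembling:

R = [[1, 0.6414],
 [0.6414, 1]]


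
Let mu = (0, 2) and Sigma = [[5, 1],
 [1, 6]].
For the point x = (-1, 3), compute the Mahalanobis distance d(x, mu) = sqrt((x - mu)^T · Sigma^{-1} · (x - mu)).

Step 1 — centre the observation: (x - mu) = (-1, 1).

Step 2 — invert Sigma. det(Sigma) = 5·6 - (1)² = 29.
  Sigma^{-1} = (1/det) · [[d, -b], [-b, a]] = [[0.2069, -0.0345],
 [-0.0345, 0.1724]].

Step 3 — form the quadratic (x - mu)^T · Sigma^{-1} · (x - mu):
  Sigma^{-1} · (x - mu) = (-0.2414, 0.2069).
  (x - mu)^T · [Sigma^{-1} · (x - mu)] = (-1)·(-0.2414) + (1)·(0.2069) = 0.4483.

Step 4 — take square root: d = √(0.4483) ≈ 0.6695.

d(x, mu) = √(0.4483) ≈ 0.6695


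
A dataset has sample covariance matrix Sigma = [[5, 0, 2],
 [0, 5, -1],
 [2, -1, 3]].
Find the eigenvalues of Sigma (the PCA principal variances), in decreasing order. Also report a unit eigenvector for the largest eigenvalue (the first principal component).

Step 1 — characteristic polynomial p(λ) = det(λI - Sigma) = λ³ - tr·λ² + c_1·λ - det, where tr = trace, c_1 = sum of the principal 2×2 minors, det = det(Sigma):
  tr = 5 + 5 + 3 = 13,
  c_1 = (5·5 - (0)²) + (5·3 - (2)²) + (5·3 - (-1)²) = 25 + 11 + 14 = 50,
  det = 5·(5·3 - (-1)²) - (0)·((0)·3 - (-1)·(2)) + (2)·((0)·(-1) - 5·(2)) = 5·(14) - (0)·(2) + (2)·(-10) = 50.
  So p(λ) = λ³ - 13λ² + 50λ - 50.
Step 2 — look for an integer root (rational root theorem: any rational root is an integer divisor of 50). Testing λ = 5:
  p(5) = 125 - 325 + 250 - 50 = 0  ✓
  Dividing out (λ - 5): p(λ) = (λ - 5)(λ² - 8λ + 10).
Step 3 — remaining eigenvalues from the quadratic λ² - 8λ + 10 = 0:
  Δ = 8² - 4·10 = 64 - 40 = 24,  λ = (8 ± √24)/2 = (8 ± 4.899)/2 ≈ 6.4495 or 1.5505.
  Sorted: λ_1 = 6.4495,  λ_2 = 5,  λ_3 = 1.5505  (check: sum = 13 = tr ✓).

Step 4 — unit eigenvector for λ_1 ≈ 6.4495: v spans the null space of (Sigma - λ_1 I), whose rows are
  r_1 = (-1.4495, 0, 2),  r_2 = (0, -1.4495, -1),  r_3 = (2, -1, -3.4495).
  v is orthogonal to every row, so take v ∝ r_1 × r_2 = ((0)·(-1) - (2)·(-1.4495), (2)·(0) - (-1.4495)·(-1), (-1.4495)·(-1.4495) - (0)·(0)) ≈ (2.899, -1.4495, 2.101).
  Let u = (2.899, -1.4495, 2.101).
  ||u|| = √((2.899)² + (-1.4495)² + (2.101)²) = √(14.9194) ≈ 3.8626,  v_1 = u/||u|| ≈ (0.7505, -0.3753, 0.5439) (||v_1|| = 1).

λ_1 = 6.4495,  λ_2 = 5,  λ_3 = 1.5505;  v_1 ≈ (0.7505, -0.3753, 0.5439)


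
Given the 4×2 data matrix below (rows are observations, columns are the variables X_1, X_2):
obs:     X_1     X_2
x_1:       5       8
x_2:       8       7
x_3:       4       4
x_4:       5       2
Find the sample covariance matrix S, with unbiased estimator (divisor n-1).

Step 1 — column means:
  mean(X_1) = (5 + 8 + 4 + 5) / 4 = 22/4 = 5.5
  mean(X_2) = (8 + 7 + 4 + 2) / 4 = 21/4 = 5.25

Step 2 — sample covariance S[i,j] = (1/(n-1)) · Σ_k (x_{k,i} - mean_i) · (x_{k,j} - mean_j), with n-1 = 3.
  S[X_1,X_1] = ((-0.5)·(-0.5) + (2.5)·(2.5) + (-1.5)·(-1.5) + (-0.5)·(-0.5)) / 3 = 9/3 = 3
  S[X_1,X_2] = ((-0.5)·(2.75) + (2.5)·(1.75) + (-1.5)·(-1.25) + (-0.5)·(-3.25)) / 3 = 6.5/3 = 2.1667
  S[X_2,X_2] = ((2.75)·(2.75) + (1.75)·(1.75) + (-1.25)·(-1.25) + (-3.25)·(-3.25)) / 3 = 22.75/3 = 7.5833

S is symmetric (S[j,i] = S[i,j]). Assembling:

S = [[3, 2.1667],
 [2.1667, 7.5833]]


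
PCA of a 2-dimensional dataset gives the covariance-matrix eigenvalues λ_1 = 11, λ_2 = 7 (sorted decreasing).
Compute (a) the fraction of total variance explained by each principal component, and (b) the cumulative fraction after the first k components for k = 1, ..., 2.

Step 1 — total variance = trace(Sigma) = Σ λ_i = 11 + 7 = 18.

Step 2 — fraction explained by component i = λ_i / Σ λ:
  PC1: 11/18 = 0.6111
  PC2: 7/18 = 0.3889

Step 3 — cumulative fraction after k components = (λ_1 + ... + λ_k) / Σ λ:
  k = 1: 11/18 = 0.6111
  k = 2: (11 + 7)/18 = 18/18 = 1

Summary (fraction, with percent):

explained: PC1 0.6111 (61.11%), PC2 0.3889 (38.89%);  cumulative: 0.6111, 1
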